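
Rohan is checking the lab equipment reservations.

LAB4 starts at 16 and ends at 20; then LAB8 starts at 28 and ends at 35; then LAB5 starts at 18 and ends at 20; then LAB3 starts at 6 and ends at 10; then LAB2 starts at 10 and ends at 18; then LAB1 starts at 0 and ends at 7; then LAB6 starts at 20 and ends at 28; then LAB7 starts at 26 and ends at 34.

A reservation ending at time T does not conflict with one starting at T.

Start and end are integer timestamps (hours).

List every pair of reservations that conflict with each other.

Sorted by start: LAB1, LAB3, LAB2, LAB4, LAB5, LAB6, LAB7, LAB8.
LAB3 starts before LAB1 ends → LAB1 and LAB3 overlap.
LAB2 starts after LAB1 ends, so nothing later overlaps LAB1 either.
LAB2 starts exactly when LAB3 ends (back-to-back, no overlap), so nothing later overlaps LAB3 either.
LAB4 starts before LAB2 ends → LAB2 and LAB4 overlap.
LAB5 starts exactly when LAB2 ends (back-to-back, no overlap), so nothing later overlaps LAB2 either.
LAB5 starts before LAB4 ends → LAB4 and LAB5 overlap.
LAB6 starts exactly when LAB4 ends (back-to-back, no overlap), so nothing later overlaps LAB4 either.
LAB6 starts exactly when LAB5 ends (back-to-back, no overlap), so nothing later overlaps LAB5 either.
LAB7 starts before LAB6 ends → LAB6 and LAB7 overlap.
LAB8 starts exactly when LAB6 ends (back-to-back, no overlap).
LAB8 starts before LAB7 ends → LAB7 and LAB8 overlap.

LAB1 & LAB3, LAB2 & LAB4, LAB4 & LAB5, LAB6 & LAB7, LAB7 & LAB8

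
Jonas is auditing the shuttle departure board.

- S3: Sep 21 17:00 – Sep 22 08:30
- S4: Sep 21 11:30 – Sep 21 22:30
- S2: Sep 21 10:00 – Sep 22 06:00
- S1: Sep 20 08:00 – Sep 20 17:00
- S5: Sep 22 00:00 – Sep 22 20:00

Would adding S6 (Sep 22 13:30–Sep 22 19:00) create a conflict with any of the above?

S1: ends Sep 20 17:00 at or before S6 starts Sep 22 13:30 → clear.
S2: ends Sep 22 06:00 at or before S6 starts Sep 22 13:30 → clear.
S4: ends Sep 21 22:30 at or before S6 starts Sep 22 13:30 → clear.
S3: ends Sep 22 08:30 at or before S6 starts Sep 22 13:30 → clear.
S5: starts Sep 22 00:00 before S6 ends Sep 22 19:00, and ends Sep 22 20:00 after S6 starts Sep 22 13:30 → overlap.
S6 overlaps S5.

Yes — it overlaps S5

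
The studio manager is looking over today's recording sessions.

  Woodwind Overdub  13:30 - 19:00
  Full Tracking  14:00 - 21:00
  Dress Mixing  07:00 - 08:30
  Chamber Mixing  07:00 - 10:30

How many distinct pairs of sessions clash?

2

Two intervals overlap when each starts before the other ends.
Sorted by start: Chamber Mixing, Dress Mixing, Woodwind Overdub, Full Tracking.
Dress Mixing starts before Chamber Mixing ends → Chamber Mixing and Dress Mixing overlap.
Woodwind Overdub starts after Chamber Mixing ends, so nothing later overlaps Chamber Mixing either.
Woodwind Overdub starts after Dress Mixing ends, so nothing later overlaps Dress Mixing either.
Full Tracking starts before Woodwind Overdub ends → Woodwind Overdub and Full Tracking overlap.
Overlapping pairs: Chamber Mixing & Dress Mixing, Full Tracking & Woodwind Overdub — 2 in total.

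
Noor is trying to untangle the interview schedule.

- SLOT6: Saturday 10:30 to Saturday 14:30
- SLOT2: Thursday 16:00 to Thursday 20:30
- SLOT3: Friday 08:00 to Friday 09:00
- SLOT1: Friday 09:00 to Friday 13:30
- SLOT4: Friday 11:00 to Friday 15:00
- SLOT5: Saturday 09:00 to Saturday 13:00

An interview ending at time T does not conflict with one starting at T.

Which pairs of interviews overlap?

SLOT1 & SLOT4, SLOT5 & SLOT6

Sorted by start: SLOT2, SLOT3, SLOT1, SLOT4, SLOT5, SLOT6.
SLOT3 starts after SLOT2 ends, so nothing later overlaps SLOT2 either.
SLOT1 starts exactly when SLOT3 ends (back-to-back, no overlap), so nothing later overlaps SLOT3 either.
SLOT4 starts before SLOT1 ends → SLOT1 and SLOT4 overlap.
SLOT5 starts after SLOT1 ends, so nothing later overlaps SLOT1 either.
SLOT5 starts after SLOT4 ends, so nothing later overlaps SLOT4 either.
SLOT6 starts before SLOT5 ends → SLOT5 and SLOT6 overlap.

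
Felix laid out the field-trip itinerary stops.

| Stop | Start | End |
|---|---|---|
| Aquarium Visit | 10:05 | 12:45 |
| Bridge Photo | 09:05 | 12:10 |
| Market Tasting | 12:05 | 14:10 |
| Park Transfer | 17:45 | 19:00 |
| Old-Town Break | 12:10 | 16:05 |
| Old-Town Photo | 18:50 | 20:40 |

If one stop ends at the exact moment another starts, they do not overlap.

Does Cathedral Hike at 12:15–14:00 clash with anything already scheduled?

Bridge Photo: ends 12:10 at or before Cathedral Hike starts 12:15 → clear.
Aquarium Visit: starts 10:05 before Cathedral Hike ends 14:00, and ends 12:45 after Cathedral Hike starts 12:15 → overlap.
Market Tasting: starts 12:05 before Cathedral Hike ends 14:00, and ends 14:10 after Cathedral Hike starts 12:15 → overlap.
Old-Town Break: starts 12:10 before Cathedral Hike ends 14:00, and ends 16:05 after Cathedral Hike starts 12:15 → overlap.
Park Transfer: starts 17:45 at or after Cathedral Hike ends 14:00 → clear.
Old-Town Photo: starts 18:50 at or after Cathedral Hike ends 14:00 → clear.
Cathedral Hike overlaps Aquarium Visit, Market Tasting, Old-Town Break.

Yes — it overlaps Aquarium Visit, Market Tasting, Old-Town Break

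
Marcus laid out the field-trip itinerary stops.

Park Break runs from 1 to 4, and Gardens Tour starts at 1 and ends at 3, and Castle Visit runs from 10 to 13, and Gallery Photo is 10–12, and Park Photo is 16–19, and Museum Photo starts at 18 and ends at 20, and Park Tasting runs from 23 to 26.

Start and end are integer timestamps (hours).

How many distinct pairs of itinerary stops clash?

3

Sorted by start: Park Break, Gardens Tour, Castle Visit, Gallery Photo, Park Photo, Museum Photo, Park Tasting.
Gardens Tour starts before Park Break ends → Park Break and Gardens Tour overlap.
Castle Visit starts after Park Break ends; Park Break is clear from here.
Castle Visit starts after Gardens Tour ends; Gardens Tour is clear from here.
Gallery Photo starts before Castle Visit ends → Castle Visit and Gallery Photo overlap.
Park Photo starts after Castle Visit ends; Castle Visit is clear from here.
Park Photo starts after Gallery Photo ends; Gallery Photo is clear from here.
Museum Photo starts before Park Photo ends → Park Photo and Museum Photo overlap.
Park Tasting starts after Park Photo ends.
Park Tasting starts after Museum Photo ends.
Overlapping pairs: Castle Visit & Gallery Photo, Gardens Tour & Park Break, Museum Photo & Park Photo — 3 in total.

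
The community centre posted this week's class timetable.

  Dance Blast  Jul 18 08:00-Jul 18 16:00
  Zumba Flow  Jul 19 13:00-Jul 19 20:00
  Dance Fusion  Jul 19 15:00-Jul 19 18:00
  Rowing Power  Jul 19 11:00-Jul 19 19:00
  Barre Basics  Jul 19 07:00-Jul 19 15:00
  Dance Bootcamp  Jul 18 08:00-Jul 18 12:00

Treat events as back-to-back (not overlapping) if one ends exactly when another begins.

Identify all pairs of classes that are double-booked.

Barre Basics & Rowing Power, Barre Basics & Zumba Flow, Dance Blast & Dance Bootcamp, Dance Fusion & Rowing Power, Dance Fusion & Zumba Flow, Rowing Power & Zumba Flow

Sorted by start: Dance Blast, Dance Bootcamp, Barre Basics, Rowing Power, Zumba Flow, Dance Fusion.
Dance Bootcamp starts before Dance Blast ends → Dance Blast and Dance Bootcamp overlap.
Barre Basics starts after Dance Blast ends, so nothing later overlaps Dance Blast either.
Barre Basics starts after Dance Bootcamp ends, so nothing later overlaps Dance Bootcamp either.
Rowing Power starts before Barre Basics ends → Barre Basics and Rowing Power overlap.
Zumba Flow starts before Barre Basics ends → Barre Basics and Zumba Flow overlap.
Dance Fusion starts exactly when Barre Basics ends (back-to-back, no overlap).
Zumba Flow starts before Rowing Power ends → Rowing Power and Zumba Flow overlap.
Dance Fusion starts before Rowing Power ends → Rowing Power and Dance Fusion overlap.
Dance Fusion starts before Zumba Flow ends → Zumba Flow and Dance Fusion overlap.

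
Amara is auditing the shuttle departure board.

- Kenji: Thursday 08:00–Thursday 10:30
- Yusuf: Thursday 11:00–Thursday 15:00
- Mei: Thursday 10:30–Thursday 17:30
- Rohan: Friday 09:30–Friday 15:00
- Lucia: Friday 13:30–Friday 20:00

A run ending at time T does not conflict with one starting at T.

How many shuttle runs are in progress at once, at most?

Sweep the timeline, counting +1 at each start and −1 at each end (ends before starts at a tie):
Thursday 08:00 start Kenji → 1
Thursday 10:30 end Kenji → 0
Thursday 10:30 start Mei → 1
Thursday 11:00 start Yusuf → 2
Thursday 15:00 end Yusuf → 1
Thursday 17:30 end Mei → 0
Friday 09:30 start Rohan → 1
Friday 13:30 start Lucia → 2
Friday 15:00 end Rohan → 1
Friday 20:00 end Lucia → 0
Peak is 2, at Thursday 11:00 (Mei, Yusuf).

2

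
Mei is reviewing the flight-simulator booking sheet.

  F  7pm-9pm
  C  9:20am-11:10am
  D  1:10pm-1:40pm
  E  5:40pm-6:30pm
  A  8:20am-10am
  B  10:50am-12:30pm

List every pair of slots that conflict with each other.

A & C, B & C

Sorted by start: A, C, B, D, E, F.
C starts before A ends → A and C overlap.
B starts after A ends, so A has no further overlaps.
B starts before C ends → C and B overlap.
D starts after C ends, so C has no further overlaps.
D starts after B ends, so B has no further overlaps.
E starts after D ends, so D has no further overlaps.
F starts after E ends.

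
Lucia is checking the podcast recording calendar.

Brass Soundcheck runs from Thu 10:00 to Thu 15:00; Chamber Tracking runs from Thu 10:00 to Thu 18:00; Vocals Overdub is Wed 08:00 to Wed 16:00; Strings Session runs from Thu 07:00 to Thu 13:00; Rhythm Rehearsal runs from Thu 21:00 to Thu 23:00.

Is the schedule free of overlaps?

No

Sorted by start: Vocals Overdub, Strings Session, Chamber Tracking, Brass Soundcheck, Rhythm Rehearsal.
Strings Session starts after Vocals Overdub ends, so nothing later overlaps Vocals Overdub either.
Chamber Tracking starts before Strings Session ends → Strings Session and Chamber Tracking overlap.
That's a conflict, so the schedule is not conflict-free.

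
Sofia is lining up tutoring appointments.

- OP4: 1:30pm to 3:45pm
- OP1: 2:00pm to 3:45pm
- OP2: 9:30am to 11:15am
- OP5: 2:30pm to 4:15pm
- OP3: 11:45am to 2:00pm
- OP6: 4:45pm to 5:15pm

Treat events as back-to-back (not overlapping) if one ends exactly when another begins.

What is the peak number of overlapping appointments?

Sort all start/end points and keep a running count:
9:30am start OP2 → 1
11:15am end OP2 → 0
11:45am start OP3 → 1
1:30pm start OP4 → 2
2:00pm end OP3 → 1
2:00pm start OP1 → 2
2:30pm start OP5 → 3
3:45pm end OP1 → 2
3:45pm end OP4 → 1
4:15pm end OP5 → 0
4:45pm start OP6 → 1
5:15pm end OP6 → 0
Peak is 3, at 2:30pm (OP1, OP4, OP5).

3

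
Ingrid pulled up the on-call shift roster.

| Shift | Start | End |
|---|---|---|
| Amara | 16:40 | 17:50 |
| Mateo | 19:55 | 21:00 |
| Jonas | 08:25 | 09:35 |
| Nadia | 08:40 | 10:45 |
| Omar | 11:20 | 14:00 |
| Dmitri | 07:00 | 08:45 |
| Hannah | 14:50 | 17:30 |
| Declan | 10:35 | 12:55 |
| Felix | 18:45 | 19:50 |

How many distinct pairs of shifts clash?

6

Two intervals overlap when each starts before the other ends.
Sorted by start: Dmitri, Jonas, Nadia, Declan, Omar, Hannah, Amara, Felix, Mateo.
Jonas starts before Dmitri ends → Dmitri and Jonas overlap.
Nadia starts before Dmitri ends → Dmitri and Nadia overlap.
Declan starts after Dmitri ends — done with Dmitri.
Nadia starts before Jonas ends → Jonas and Nadia overlap.
Declan starts after Jonas ends — done with Jonas.
Declan starts before Nadia ends → Nadia and Declan overlap.
Omar starts after Nadia ends — done with Nadia.
Omar starts before Declan ends → Declan and Omar overlap.
Hannah starts after Declan ends — done with Declan.
Hannah starts after Omar ends — done with Omar.
Amara starts before Hannah ends → Hannah and Amara overlap.
Felix starts after Hannah ends — done with Hannah.
Felix starts after Amara ends — done with Amara.
Mateo starts after Felix ends.
Overlapping pairs: Amara & Hannah, Declan & Nadia, Declan & Omar, Dmitri & Jonas, Dmitri & Nadia, Jonas & Nadia — 6 in total.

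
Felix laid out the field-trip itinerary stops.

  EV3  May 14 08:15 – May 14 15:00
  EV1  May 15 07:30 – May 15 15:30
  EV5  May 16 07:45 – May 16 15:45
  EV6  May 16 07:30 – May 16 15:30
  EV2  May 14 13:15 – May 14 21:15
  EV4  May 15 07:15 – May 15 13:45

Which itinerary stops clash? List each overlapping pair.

Sorted by start: EV3, EV2, EV4, EV1, EV6, EV5.
EV2 starts before EV3 ends → EV3 and EV2 overlap.
EV4 starts after EV3 ends, so EV3 has no further overlaps.
EV4 starts after EV2 ends, so EV2 has no further overlaps.
EV1 starts before EV4 ends → EV4 and EV1 overlap.
EV6 starts after EV4 ends, so EV4 has no further overlaps.
EV6 starts after EV1 ends, so EV1 has no further overlaps.
EV5 starts before EV6 ends → EV6 and EV5 overlap.

EV1 & EV4, EV2 & EV3, EV5 & EV6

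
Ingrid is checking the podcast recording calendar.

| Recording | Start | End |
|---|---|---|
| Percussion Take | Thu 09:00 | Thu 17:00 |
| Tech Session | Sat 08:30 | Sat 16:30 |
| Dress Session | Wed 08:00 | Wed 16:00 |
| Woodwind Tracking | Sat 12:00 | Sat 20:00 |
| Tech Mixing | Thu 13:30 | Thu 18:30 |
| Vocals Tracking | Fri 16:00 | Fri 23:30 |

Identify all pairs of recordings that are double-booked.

Check each pair: they overlap iff neither finishes before the other starts.
Sorted by start: Dress Session, Percussion Take, Tech Mixing, Vocals Tracking, Tech Session, Woodwind Tracking.
Percussion Take starts after Dress Session ends; Dress Session is clear from here.
Tech Mixing starts before Percussion Take ends → Percussion Take and Tech Mixing overlap.
Vocals Tracking starts after Percussion Take ends; Percussion Take is clear from here.
Vocals Tracking starts after Tech Mixing ends; Tech Mixing is clear from here.
Tech Session starts after Vocals Tracking ends; Vocals Tracking is clear from here.
Woodwind Tracking starts before Tech Session ends → Tech Session and Woodwind Tracking overlap.

Percussion Take & Tech Mixing, Tech Session & Woodwind Tracking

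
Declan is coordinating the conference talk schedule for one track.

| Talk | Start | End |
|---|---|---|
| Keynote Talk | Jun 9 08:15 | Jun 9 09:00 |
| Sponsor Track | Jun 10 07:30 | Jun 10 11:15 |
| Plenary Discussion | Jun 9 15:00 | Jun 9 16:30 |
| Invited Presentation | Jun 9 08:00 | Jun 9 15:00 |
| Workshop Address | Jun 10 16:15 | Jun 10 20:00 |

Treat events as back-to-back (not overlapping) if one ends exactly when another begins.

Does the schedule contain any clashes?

Sorted by start: Invited Presentation, Keynote Talk, Plenary Discussion, Sponsor Track, Workshop Address.
Keynote Talk starts before Invited Presentation ends → Invited Presentation and Keynote Talk overlap.
That's a conflict, so the schedule is not conflict-free.

Yes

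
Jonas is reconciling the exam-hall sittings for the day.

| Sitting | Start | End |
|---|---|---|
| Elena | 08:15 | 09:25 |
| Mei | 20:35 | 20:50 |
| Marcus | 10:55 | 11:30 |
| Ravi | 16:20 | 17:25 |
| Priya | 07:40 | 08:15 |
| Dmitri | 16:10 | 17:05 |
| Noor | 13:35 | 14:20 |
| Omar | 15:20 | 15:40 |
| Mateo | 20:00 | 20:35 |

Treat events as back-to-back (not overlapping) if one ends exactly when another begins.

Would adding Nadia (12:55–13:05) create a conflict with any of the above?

No — it doesn't clash with anything

Priya: ends 08:15 at or before Nadia starts 12:55 → clear.
Elena: ends 09:25 at or before Nadia starts 12:55 → clear.
Marcus: ends 11:30 at or before Nadia starts 12:55 → clear.
Noor: starts 13:35 at or after Nadia ends 13:05 → clear.
Omar: starts 15:20 at or after Nadia ends 13:05 → clear.
Dmitri: starts 16:10 at or after Nadia ends 13:05 → clear.
Ravi: starts 16:20 at or after Nadia ends 13:05 → clear.
Mateo: starts 20:00 at or after Nadia ends 13:05 → clear.
Mei: starts 20:35 at or after Nadia ends 13:05 → clear.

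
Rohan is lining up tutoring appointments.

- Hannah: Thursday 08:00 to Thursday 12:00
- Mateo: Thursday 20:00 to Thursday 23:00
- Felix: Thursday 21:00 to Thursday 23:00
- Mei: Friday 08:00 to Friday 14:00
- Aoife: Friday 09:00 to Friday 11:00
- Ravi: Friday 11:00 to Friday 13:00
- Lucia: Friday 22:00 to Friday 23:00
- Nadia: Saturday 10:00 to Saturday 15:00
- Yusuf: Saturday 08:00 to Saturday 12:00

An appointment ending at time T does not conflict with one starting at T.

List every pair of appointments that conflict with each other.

Sorted by start: Hannah, Mateo, Felix, Mei, Aoife, Ravi, Lucia, Yusuf, Nadia.
Mateo starts after Hannah ends — done with Hannah.
Felix starts before Mateo ends → Mateo and Felix overlap.
Mei starts after Mateo ends — done with Mateo.
Mei starts after Felix ends — done with Felix.
Aoife starts before Mei ends → Mei and Aoife overlap.
Ravi starts before Mei ends → Mei and Ravi overlap.
Lucia starts after Mei ends — done with Mei.
Ravi starts exactly when Aoife ends (back-to-back, no overlap) — done with Aoife.
Lucia starts after Ravi ends — done with Ravi.
Yusuf starts after Lucia ends — done with Lucia.
Nadia starts before Yusuf ends → Yusuf and Nadia overlap.

Aoife & Mei, Felix & Mateo, Mei & Ravi, Nadia & Yusuf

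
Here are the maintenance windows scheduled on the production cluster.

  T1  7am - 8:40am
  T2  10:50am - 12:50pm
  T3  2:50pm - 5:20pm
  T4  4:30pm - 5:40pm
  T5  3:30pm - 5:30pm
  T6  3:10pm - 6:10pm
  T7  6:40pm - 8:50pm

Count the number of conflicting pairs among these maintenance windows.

6

Sorted by start: T1, T2, T3, T6, T5, T4, T7.
T2 starts after T1 ends, so T1 has no further overlaps.
T3 starts after T2 ends, so T2 has no further overlaps.
T6 starts before T3 ends → T3 and T6 overlap.
T5 starts before T3 ends → T3 and T5 overlap.
T4 starts before T3 ends → T3 and T4 overlap.
T7 starts after T3 ends.
T5 starts before T6 ends → T6 and T5 overlap.
T4 starts before T6 ends → T6 and T4 overlap.
T7 starts after T6 ends.
T4 starts before T5 ends → T5 and T4 overlap.
T7 starts after T5 ends.
T7 starts after T4 ends.
Overlapping pairs: T3 & T4, T3 & T5, T3 & T6, T4 & T5, T4 & T6, T5 & T6 — 6 in total.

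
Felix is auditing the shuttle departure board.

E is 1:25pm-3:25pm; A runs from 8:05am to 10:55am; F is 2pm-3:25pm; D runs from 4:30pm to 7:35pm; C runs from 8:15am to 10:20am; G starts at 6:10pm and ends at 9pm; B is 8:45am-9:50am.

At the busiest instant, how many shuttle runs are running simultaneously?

3

Walk through starts and ends in time order (an end at T is processed before a start at T):
8:05am start A → 1
8:15am start C → 2
8:45am start B → 3
9:50am end B → 2
10:20am end C → 1
10:55am end A → 0
1:25pm start E → 1
2pm start F → 2
3:25pm end E → 1
3:25pm end F → 0
4:30pm start D → 1
6:10pm start G → 2
7:35pm end D → 1
9pm end G → 0
Peak is 3, at 8:45am (A, B, C).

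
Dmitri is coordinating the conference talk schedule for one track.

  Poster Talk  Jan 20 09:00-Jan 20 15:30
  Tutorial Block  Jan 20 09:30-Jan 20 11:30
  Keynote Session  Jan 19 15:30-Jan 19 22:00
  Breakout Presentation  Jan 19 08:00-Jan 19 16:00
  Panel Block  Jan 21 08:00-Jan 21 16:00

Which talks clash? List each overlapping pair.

Sorted by start: Breakout Presentation, Keynote Session, Poster Talk, Tutorial Block, Panel Block.
Keynote Session starts before Breakout Presentation ends → Breakout Presentation and Keynote Session overlap.
Poster Talk starts after Breakout Presentation ends; Breakout Presentation is clear from here.
Poster Talk starts after Keynote Session ends; Keynote Session is clear from here.
Tutorial Block starts before Poster Talk ends → Poster Talk and Tutorial Block overlap.
Panel Block starts after Poster Talk ends.
Panel Block starts after Tutorial Block ends.

Breakout Presentation & Keynote Session, Poster Talk & Tutorial Block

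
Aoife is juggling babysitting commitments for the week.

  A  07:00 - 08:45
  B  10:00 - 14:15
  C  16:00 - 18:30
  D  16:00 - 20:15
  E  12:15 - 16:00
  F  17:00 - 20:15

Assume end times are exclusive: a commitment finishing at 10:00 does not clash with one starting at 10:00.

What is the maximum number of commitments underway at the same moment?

3

Walk through starts and ends in time order (an end at T is processed before a start at T):
07:00 start A → 1
08:45 end A → 0
10:00 start B → 1
12:15 start E → 2
14:15 end B → 1
16:00 end E → 0
16:00 start C → 1
16:00 start D → 2
17:00 start F → 3
18:30 end C → 2
20:15 end D → 1
20:15 end F → 0
Peak is 3, at 17:00 (C, D, F).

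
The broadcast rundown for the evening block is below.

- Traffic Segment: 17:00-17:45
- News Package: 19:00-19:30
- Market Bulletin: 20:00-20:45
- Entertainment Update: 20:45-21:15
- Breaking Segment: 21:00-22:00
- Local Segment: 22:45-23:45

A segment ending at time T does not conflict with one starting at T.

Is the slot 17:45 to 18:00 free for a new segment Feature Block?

Yes — the slot is free

Traffic Segment: ends 17:45 at or before Feature Block starts 17:45 → clear.
News Package: starts 19:00 at or after Feature Block ends 18:00 → clear.
Market Bulletin: starts 20:00 at or after Feature Block ends 18:00 → clear.
Entertainment Update: starts 20:45 at or after Feature Block ends 18:00 → clear.
Breaking Segment: starts 21:00 at or after Feature Block ends 18:00 → clear.
Local Segment: starts 22:45 at or after Feature Block ends 18:00 → clear.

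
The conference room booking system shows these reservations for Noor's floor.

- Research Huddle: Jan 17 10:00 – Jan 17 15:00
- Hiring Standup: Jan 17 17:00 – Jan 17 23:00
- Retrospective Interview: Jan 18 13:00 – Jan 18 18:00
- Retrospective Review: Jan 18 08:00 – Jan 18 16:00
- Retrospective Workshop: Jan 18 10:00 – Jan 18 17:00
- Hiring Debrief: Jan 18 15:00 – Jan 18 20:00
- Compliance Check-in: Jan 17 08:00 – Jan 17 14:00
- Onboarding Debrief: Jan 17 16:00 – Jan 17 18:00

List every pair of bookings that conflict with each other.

Check each pair: they overlap iff neither finishes before the other starts.
Sorted by start: Compliance Check-in, Research Huddle, Onboarding Debrief, Hiring Standup, Retrospective Review, Retrospective Workshop, Retrospective Interview, Hiring Debrief.
Research Huddle starts before Compliance Check-in ends → Compliance Check-in and Research Huddle overlap.
Onboarding Debrief starts after Compliance Check-in ends; Compliance Check-in is clear from here.
Onboarding Debrief starts after Research Huddle ends; Research Huddle is clear from here.
Hiring Standup starts before Onboarding Debrief ends → Onboarding Debrief and Hiring Standup overlap.
Retrospective Review starts after Onboarding Debrief ends; Onboarding Debrief is clear from here.
Retrospective Review starts after Hiring Standup ends; Hiring Standup is clear from here.
Retrospective Workshop starts before Retrospective Review ends → Retrospective Review and Retrospective Workshop overlap.
Retrospective Interview starts before Retrospective Review ends → Retrospective Review and Retrospective Interview overlap.
Hiring Debrief starts before Retrospective Review ends → Retrospective Review and Hiring Debrief overlap.
Retrospective Interview starts before Retrospective Workshop ends → Retrospective Workshop and Retrospective Interview overlap.
Hiring Debrief starts before Retrospective Workshop ends → Retrospective Workshop and Hiring Debrief overlap.
Hiring Debrief starts before Retrospective Interview ends → Retrospective Interview and Hiring Debrief overlap.

Compliance Check-in & Research Huddle, Hiring Debrief & Retrospective Interview, Hiring Debrief & Retrospective Review, Hiring Debrief & Retrospective Workshop, Hiring Standup & Onboarding Debrief, Retrospective Interview & Retrospective Review, Retrospective Interview & Retrospective Workshop, Retrospective Review & Retrospective Workshop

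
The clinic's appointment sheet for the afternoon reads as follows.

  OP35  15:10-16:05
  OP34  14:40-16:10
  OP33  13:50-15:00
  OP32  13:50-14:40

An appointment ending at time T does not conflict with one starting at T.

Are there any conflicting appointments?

Check each pair: they overlap iff neither finishes before the other starts.
Sorted by start: OP32, OP33, OP34, OP35.
OP33 starts before OP32 ends → OP32 and OP33 overlap.
That's a conflict, so the schedule is not conflict-free.

Yes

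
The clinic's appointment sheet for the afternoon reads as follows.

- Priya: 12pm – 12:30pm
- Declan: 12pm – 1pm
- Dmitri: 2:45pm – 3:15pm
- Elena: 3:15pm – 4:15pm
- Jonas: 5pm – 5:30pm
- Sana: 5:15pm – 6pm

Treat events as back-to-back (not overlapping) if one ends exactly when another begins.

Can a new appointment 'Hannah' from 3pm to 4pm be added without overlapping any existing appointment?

Priya: ends 12:30pm at or before Hannah starts 3pm → clear.
Declan: ends 1pm at or before Hannah starts 3pm → clear.
Dmitri: starts 2:45pm before Hannah ends 4pm, and ends 3:15pm after Hannah starts 3pm → overlap.
Elena: starts 3:15pm before Hannah ends 4pm, and ends 4:15pm after Hannah starts 3pm → overlap.
Jonas: starts 5pm at or after Hannah ends 4pm → clear.
Sana: starts 5:15pm at or after Hannah ends 4pm → clear.
Hannah overlaps Dmitri, Elena.

No — it overlaps Dmitri, Elena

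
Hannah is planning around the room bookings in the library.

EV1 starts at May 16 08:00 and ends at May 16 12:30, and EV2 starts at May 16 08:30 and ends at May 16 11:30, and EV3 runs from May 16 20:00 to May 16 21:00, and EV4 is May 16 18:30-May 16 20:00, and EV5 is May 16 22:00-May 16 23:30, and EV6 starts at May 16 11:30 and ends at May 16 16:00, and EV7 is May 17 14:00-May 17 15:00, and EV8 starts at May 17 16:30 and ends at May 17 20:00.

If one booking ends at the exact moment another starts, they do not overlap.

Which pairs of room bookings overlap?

Sorted by start: EV1, EV2, EV6, EV4, EV3, EV5, EV7, EV8.
EV2 starts before EV1 ends → EV1 and EV2 overlap.
EV6 starts before EV1 ends → EV1 and EV6 overlap.
EV4 starts after EV1 ends — done with EV1.
EV6 starts exactly when EV2 ends (back-to-back, no overlap) — done with EV2.
EV4 starts after EV6 ends — done with EV6.
EV3 starts exactly when EV4 ends (back-to-back, no overlap) — done with EV4.
EV5 starts after EV3 ends — done with EV3.
EV7 starts after EV5 ends — done with EV5.
EV8 starts after EV7 ends.

EV1 & EV2, EV1 & EV6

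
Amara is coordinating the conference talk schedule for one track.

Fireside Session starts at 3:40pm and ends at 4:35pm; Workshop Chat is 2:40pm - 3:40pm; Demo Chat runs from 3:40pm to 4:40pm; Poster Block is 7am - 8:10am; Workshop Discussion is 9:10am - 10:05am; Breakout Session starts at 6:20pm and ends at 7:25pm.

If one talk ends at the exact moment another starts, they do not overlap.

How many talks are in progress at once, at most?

2

Sweep the timeline, counting +1 at each start and −1 at each end (ends before starts at a tie):
7am start Poster Block → 1
8:10am end Poster Block → 0
9:10am start Workshop Discussion → 1
10:05am end Workshop Discussion → 0
2:40pm start Workshop Chat → 1
3:40pm end Workshop Chat → 0
3:40pm start Demo Chat → 1
3:40pm start Fireside Session → 2
4:35pm end Fireside Session → 1
4:40pm end Demo Chat → 0
6:20pm start Breakout Session → 1
7:25pm end Breakout Session → 0
Peak is 2, at 3:40pm (Demo Chat, Fireside Session).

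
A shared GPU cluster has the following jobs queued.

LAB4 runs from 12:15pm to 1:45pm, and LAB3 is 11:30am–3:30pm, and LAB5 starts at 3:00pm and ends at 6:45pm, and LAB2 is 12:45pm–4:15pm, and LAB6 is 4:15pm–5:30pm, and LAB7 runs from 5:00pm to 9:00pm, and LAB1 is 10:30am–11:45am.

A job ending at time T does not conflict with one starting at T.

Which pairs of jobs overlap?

Sorted by start: LAB1, LAB3, LAB4, LAB2, LAB5, LAB6, LAB7.
LAB3 starts before LAB1 ends → LAB1 and LAB3 overlap.
LAB4 starts after LAB1 ends; LAB1 is clear from here.
LAB4 starts before LAB3 ends → LAB3 and LAB4 overlap.
LAB2 starts before LAB3 ends → LAB3 and LAB2 overlap.
LAB5 starts before LAB3 ends → LAB3 and LAB5 overlap.
LAB6 starts after LAB3 ends; LAB3 is clear from here.
LAB2 starts before LAB4 ends → LAB4 and LAB2 overlap.
LAB5 starts after LAB4 ends; LAB4 is clear from here.
LAB5 starts before LAB2 ends → LAB2 and LAB5 overlap.
LAB6 starts exactly when LAB2 ends (back-to-back, no overlap); LAB2 is clear from here.
LAB6 starts before LAB5 ends → LAB5 and LAB6 overlap.
LAB7 starts before LAB5 ends → LAB5 and LAB7 overlap.
LAB7 starts before LAB6 ends → LAB6 and LAB7 overlap.

LAB1 & LAB3, LAB2 & LAB3, LAB2 & LAB4, LAB2 & LAB5, LAB3 & LAB4, LAB3 & LAB5, LAB5 & LAB6, LAB5 & LAB7, LAB6 & LAB7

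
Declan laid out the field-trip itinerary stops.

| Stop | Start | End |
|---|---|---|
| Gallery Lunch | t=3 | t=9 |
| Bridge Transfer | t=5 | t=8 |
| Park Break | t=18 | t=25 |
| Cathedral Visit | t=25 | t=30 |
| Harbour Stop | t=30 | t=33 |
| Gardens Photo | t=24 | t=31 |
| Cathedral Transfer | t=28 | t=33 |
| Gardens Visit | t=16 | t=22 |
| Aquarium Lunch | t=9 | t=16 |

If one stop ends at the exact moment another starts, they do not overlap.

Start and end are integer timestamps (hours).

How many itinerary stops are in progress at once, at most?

Walk through starts and ends in time order (an end at T is processed before a start at T):
t=3 start Gallery Lunch → 1
t=5 start Bridge Transfer → 2
t=8 end Bridge Transfer → 1
t=9 end Gallery Lunch → 0
t=9 start Aquarium Lunch → 1
t=16 end Aquarium Lunch → 0
t=16 start Gardens Visit → 1
t=18 start Park Break → 2
t=22 end Gardens Visit → 1
t=24 start Gardens Photo → 2
t=25 end Park Break → 1
t=25 start Cathedral Visit → 2
t=28 start Cathedral Transfer → 3
t=30 end Cathedral Visit → 2
t=30 start Harbour Stop → 3
t=31 end Gardens Photo → 2
t=33 end Cathedral Transfer → 1
t=33 end Harbour Stop → 0
Peak is 3, at t=28 (Cathedral Transfer, Cathedral Visit, Gardens Photo).

3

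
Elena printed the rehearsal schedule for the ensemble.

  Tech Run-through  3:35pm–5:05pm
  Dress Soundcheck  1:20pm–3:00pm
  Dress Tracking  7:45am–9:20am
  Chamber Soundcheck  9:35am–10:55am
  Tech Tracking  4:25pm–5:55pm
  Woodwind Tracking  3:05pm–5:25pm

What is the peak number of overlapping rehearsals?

3

Sort all start/end points and keep a running count:
7:45am start Dress Tracking → 1
9:20am end Dress Tracking → 0
9:35am start Chamber Soundcheck → 1
10:55am end Chamber Soundcheck → 0
1:20pm start Dress Soundcheck → 1
3:00pm end Dress Soundcheck → 0
3:05pm start Woodwind Tracking → 1
3:35pm start Tech Run-through → 2
4:25pm start Tech Tracking → 3
5:05pm end Tech Run-through → 2
5:25pm end Woodwind Tracking → 1
5:55pm end Tech Tracking → 0
Peak is 3, at 4:25pm (Tech Run-through, Tech Tracking, Woodwind Tracking).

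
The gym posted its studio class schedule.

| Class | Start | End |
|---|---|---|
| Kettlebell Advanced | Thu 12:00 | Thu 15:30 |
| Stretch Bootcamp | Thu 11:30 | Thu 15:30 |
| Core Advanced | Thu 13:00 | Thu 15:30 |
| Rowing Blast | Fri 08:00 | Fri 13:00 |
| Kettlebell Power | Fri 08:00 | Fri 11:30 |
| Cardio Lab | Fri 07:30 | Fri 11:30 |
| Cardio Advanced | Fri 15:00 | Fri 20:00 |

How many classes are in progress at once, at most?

Sort all start/end points and keep a running count:
Thu 11:30 start Stretch Bootcamp → 1
Thu 12:00 start Kettlebell Advanced → 2
Thu 13:00 start Core Advanced → 3
Thu 15:30 end Core Advanced → 2
Thu 15:30 end Kettlebell Advanced → 1
Thu 15:30 end Stretch Bootcamp → 0
Fri 07:30 start Cardio Lab → 1
Fri 08:00 start Kettlebell Power → 2
Fri 08:00 start Rowing Blast → 3
Fri 11:30 end Cardio Lab → 2
Fri 11:30 end Kettlebell Power → 1
Fri 13:00 end Rowing Blast → 0
Fri 15:00 start Cardio Advanced → 1
Fri 20:00 end Cardio Advanced → 0
Peak is 3, at Thu 13:00 (Core Advanced, Kettlebell Advanced, Stretch Bootcamp).

3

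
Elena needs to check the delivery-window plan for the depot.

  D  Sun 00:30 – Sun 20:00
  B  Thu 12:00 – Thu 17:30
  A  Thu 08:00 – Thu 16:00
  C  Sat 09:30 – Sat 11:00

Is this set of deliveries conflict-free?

Sorted by start: A, B, C, D.
B starts before A ends → A and B overlap.
That's a conflict, so the schedule is not conflict-free.

No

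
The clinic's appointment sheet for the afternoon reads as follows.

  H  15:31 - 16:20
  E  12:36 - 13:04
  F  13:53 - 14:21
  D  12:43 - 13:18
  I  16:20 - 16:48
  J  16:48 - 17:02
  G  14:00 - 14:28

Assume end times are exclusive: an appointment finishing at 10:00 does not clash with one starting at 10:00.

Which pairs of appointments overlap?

D & E, F & G

Sorted by start: E, D, F, G, H, I, J.
D starts before E ends → E and D overlap.
F starts after E ends — done with E.
F starts after D ends — done with D.
G starts before F ends → F and G overlap.
H starts after F ends — done with F.
H starts after G ends — done with G.
I starts exactly when H ends (back-to-back, no overlap) — done with H.
J starts exactly when I ends (back-to-back, no overlap).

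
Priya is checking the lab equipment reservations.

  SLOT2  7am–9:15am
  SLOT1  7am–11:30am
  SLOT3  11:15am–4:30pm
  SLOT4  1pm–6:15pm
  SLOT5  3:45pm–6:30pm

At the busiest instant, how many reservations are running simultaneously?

Sweep the timeline, counting +1 at each start and −1 at each end (ends before starts at a tie):
7am start SLOT1 → 1
7am start SLOT2 → 2
9:15am end SLOT2 → 1
11:15am start SLOT3 → 2
11:30am end SLOT1 → 1
1pm start SLOT4 → 2
3:45pm start SLOT5 → 3
4:30pm end SLOT3 → 2
6:15pm end SLOT4 → 1
6:30pm end SLOT5 → 0
Peak is 3, at 3:45pm (SLOT3, SLOT4, SLOT5).

3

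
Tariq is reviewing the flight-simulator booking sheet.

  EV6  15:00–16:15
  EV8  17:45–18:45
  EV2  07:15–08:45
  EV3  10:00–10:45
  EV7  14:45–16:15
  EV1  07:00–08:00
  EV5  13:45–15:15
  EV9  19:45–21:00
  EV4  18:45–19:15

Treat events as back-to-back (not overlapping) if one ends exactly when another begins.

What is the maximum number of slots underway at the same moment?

3

Sweep the timeline, counting +1 at each start and −1 at each end (ends before starts at a tie):
07:00 start EV1 → 1
07:15 start EV2 → 2
08:00 end EV1 → 1
08:45 end EV2 → 0
10:00 start EV3 → 1
10:45 end EV3 → 0
13:45 start EV5 → 1
14:45 start EV7 → 2
15:00 start EV6 → 3
15:15 end EV5 → 2
16:15 end EV6 → 1
16:15 end EV7 → 0
17:45 start EV8 → 1
18:45 end EV8 → 0
18:45 start EV4 → 1
19:15 end EV4 → 0
19:45 start EV9 → 1
21:00 end EV9 → 0
Peak is 3, at 15:00 (EV5, EV6, EV7).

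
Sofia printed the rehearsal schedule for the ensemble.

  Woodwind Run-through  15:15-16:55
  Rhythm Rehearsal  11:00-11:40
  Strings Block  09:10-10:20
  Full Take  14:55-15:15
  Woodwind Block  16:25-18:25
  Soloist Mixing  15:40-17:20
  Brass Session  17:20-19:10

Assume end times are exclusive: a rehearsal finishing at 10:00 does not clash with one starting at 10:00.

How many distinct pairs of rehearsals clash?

Sorted by start: Strings Block, Rhythm Rehearsal, Full Take, Woodwind Run-through, Soloist Mixing, Woodwind Block, Brass Session.
Rhythm Rehearsal starts after Strings Block ends — done with Strings Block.
Full Take starts after Rhythm Rehearsal ends — done with Rhythm Rehearsal.
Woodwind Run-through starts exactly when Full Take ends (back-to-back, no overlap) — done with Full Take.
Soloist Mixing starts before Woodwind Run-through ends → Woodwind Run-through and Soloist Mixing overlap.
Woodwind Block starts before Woodwind Run-through ends → Woodwind Run-through and Woodwind Block overlap.
Brass Session starts after Woodwind Run-through ends.
Woodwind Block starts before Soloist Mixing ends → Soloist Mixing and Woodwind Block overlap.
Brass Session starts exactly when Soloist Mixing ends (back-to-back, no overlap).
Brass Session starts before Woodwind Block ends → Woodwind Block and Brass Session overlap.
Overlapping pairs: Brass Session & Woodwind Block, Soloist Mixing & Woodwind Block, Soloist Mixing & Woodwind Run-through, Woodwind Block & Woodwind Run-through — 4 in total.

4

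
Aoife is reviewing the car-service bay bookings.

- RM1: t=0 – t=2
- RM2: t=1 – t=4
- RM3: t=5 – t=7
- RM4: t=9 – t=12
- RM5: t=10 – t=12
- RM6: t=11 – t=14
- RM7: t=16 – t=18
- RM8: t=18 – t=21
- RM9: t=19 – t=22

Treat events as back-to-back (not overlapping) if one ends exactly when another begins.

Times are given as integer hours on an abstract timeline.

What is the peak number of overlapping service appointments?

3

Sweep the timeline, counting +1 at each start and −1 at each end (ends before starts at a tie):
t=0 start RM1 → 1
t=1 start RM2 → 2
t=2 end RM1 → 1
t=4 end RM2 → 0
t=5 start RM3 → 1
t=7 end RM3 → 0
t=9 start RM4 → 1
t=10 start RM5 → 2
t=11 start RM6 → 3
t=12 end RM4 → 2
t=12 end RM5 → 1
t=14 end RM6 → 0
t=16 start RM7 → 1
t=18 end RM7 → 0
t=18 start RM8 → 1
t=19 start RM9 → 2
t=21 end RM8 → 1
t=22 end RM9 → 0
Peak is 3, at t=11 (RM4, RM5, RM6).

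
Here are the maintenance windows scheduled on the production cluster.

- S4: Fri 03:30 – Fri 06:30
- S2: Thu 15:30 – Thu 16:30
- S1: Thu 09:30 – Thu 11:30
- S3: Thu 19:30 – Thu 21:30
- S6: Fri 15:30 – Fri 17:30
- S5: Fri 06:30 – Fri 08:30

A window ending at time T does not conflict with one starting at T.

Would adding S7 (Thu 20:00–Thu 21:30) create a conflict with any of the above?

S1: ends Thu 11:30 at or before S7 starts Thu 20:00 → clear.
S2: ends Thu 16:30 at or before S7 starts Thu 20:00 → clear.
S3: starts Thu 19:30 before S7 ends Thu 21:30, and ends Thu 21:30 after S7 starts Thu 20:00 → overlap.
S4: starts Fri 03:30 at or after S7 ends Thu 21:30 → clear.
S5: starts Fri 06:30 at or after S7 ends Thu 21:30 → clear.
S6: starts Fri 15:30 at or after S7 ends Thu 21:30 → clear.
S7 overlaps S3.

Yes — it overlaps S3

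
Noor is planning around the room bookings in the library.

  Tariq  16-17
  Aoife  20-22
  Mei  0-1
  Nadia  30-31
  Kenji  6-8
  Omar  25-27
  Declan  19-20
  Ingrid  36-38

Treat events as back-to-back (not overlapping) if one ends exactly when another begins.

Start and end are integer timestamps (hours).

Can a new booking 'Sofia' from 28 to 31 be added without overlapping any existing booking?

Mei: ends 1 at or before Sofia starts 28 → clear.
Kenji: ends 8 at or before Sofia starts 28 → clear.
Tariq: ends 17 at or before Sofia starts 28 → clear.
Declan: ends 20 at or before Sofia starts 28 → clear.
Aoife: ends 22 at or before Sofia starts 28 → clear.
Omar: ends 27 at or before Sofia starts 28 → clear.
Nadia: starts 30 before Sofia ends 31, and ends 31 after Sofia starts 28 → overlap.
Ingrid: starts 36 at or after Sofia ends 31 → clear.
Sofia overlaps Nadia.

No — it overlaps Nadia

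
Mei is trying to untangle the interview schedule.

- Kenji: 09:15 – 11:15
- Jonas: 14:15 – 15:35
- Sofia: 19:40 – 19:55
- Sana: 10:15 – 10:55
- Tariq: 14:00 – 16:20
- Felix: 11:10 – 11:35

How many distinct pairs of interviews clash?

Two intervals overlap when each starts before the other ends.
Sorted by start: Kenji, Sana, Felix, Tariq, Jonas, Sofia.
Sana starts before Kenji ends → Kenji and Sana overlap.
Felix starts before Kenji ends → Kenji and Felix overlap.
Tariq starts after Kenji ends; Kenji is clear from here.
Felix starts after Sana ends; Sana is clear from here.
Tariq starts after Felix ends; Felix is clear from here.
Jonas starts before Tariq ends → Tariq and Jonas overlap.
Sofia starts after Tariq ends.
Sofia starts after Jonas ends.
Overlapping pairs: Felix & Kenji, Jonas & Tariq, Kenji & Sana — 3 in total.

3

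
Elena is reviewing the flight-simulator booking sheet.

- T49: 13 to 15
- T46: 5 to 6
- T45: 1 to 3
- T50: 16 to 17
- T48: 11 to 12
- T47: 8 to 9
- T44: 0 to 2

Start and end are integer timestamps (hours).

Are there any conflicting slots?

Two intervals overlap when each starts before the other ends.
Sorted by start: T44, T45, T46, T47, T48, T49, T50.
T45 starts before T44 ends → T44 and T45 overlap.
That's a conflict, so the schedule is not conflict-free.

Yes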